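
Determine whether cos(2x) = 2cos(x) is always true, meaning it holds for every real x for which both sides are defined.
Claim: cos(2x) = 2cos(x).
Test a specific point where both sides are defined: x = π/6.
LHS = cos(2x) ≈ 0.5000
RHS = 2cos(x) ≈ 1.7321
Since 0.5000 ≠ 1.7321, the equation fails at this point, so it cannot hold for every real x for which both sides are defined.
The correct double-angle formula is cos(2x) = cos²x - sin²x.

Conclusion: No, this is NOT an identity.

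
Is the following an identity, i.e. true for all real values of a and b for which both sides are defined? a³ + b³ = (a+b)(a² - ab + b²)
Claim: a³ + b³ = (a+b)(a² - ab + b²).
Reasoning: Expand the right side: (a+b)(a² - ab + b²) = a³ - a²b + ab² + a²b - ab² + b³ = a³ + b³ (the middle terms cancel in pairs).
So the two sides agree for all real values of a and b for which both sides are defined.

Conclusion: Yes, this is an identity.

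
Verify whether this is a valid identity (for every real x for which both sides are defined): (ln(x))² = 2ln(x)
Claim: (ln(x))² = 2ln(x).
Test a specific point where both sides are defined: x = 2.
LHS = (ln(x))² ≈ 0.4805
RHS = 2ln(x) ≈ 1.3863
Since 0.4805 ≠ 1.3863, the equation fails at this point, so it cannot hold for every real x for which both sides are defined.
2ln(x) equals ln(x²), which is not the same as (ln x)².

Conclusion: No, this is NOT an identity.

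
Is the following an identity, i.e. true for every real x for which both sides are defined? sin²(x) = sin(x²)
Claim: sin²(x) = sin(x²).
Test a specific point where both sides are defined: x = 3π/4.
LHS = sin²(x) ≈ 0.5000
RHS = sin(x²) ≈ -0.6680
Since 0.5000 ≠ -0.6680, the equation fails at this point, so it cannot hold for every real x for which both sides are defined.
sin²(x) means (sin x)², squaring the output; sin(x²) squares the input. These are different functions.

Conclusion: No, this is NOT an identity.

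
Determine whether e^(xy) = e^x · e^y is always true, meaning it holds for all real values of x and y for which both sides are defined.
No, this is NOT an identity.

Claim: e^(xy) = e^x · e^y.
Test a specific point where both sides are defined: x = -3, y = 2.
LHS = e^(xy) ≈ 0.0025
RHS = e^x · e^y ≈ 0.3679
Since 0.0025 ≠ 0.3679, the equation fails at this point, so it cannot hold for all real values of x and y for which both sides are defined.
e^x · e^y = e^(x+y), not e^(xy).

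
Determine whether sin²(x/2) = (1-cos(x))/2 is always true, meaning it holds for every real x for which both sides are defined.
Claim: sin²(x/2) = (1-cos(x))/2.
Reasoning: Use cos(2θ) = 1 - 2sin²θ with θ = x/2: cos(x) = 1 - 2sin²(x/2). Solving for sin²(x/2) gives (1 - cos(x))/2.
So the two sides agree for every real x for which both sides are defined.

Conclusion: Yes, this is an identity.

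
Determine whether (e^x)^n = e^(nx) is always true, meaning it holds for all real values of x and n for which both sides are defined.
Yes, this is an identity.

Claim: (e^x)^n = e^(nx).
Reasoning: e^x is a positive real number, and for a positive base B and real exponent n, B^n = e^(n·ln B). With B = e^x, ln B = x, so (e^x)^n = e^(n·x).
So the two sides agree for all real values of x and n for which both sides are defined.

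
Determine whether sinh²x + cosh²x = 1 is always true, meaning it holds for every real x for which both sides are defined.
No, this is NOT an identity.

Claim: sinh²x + cosh²x = 1.
Test a specific point where both sides are defined: x = -3.
LHS = sinh²x + cosh²x ≈ 201.7156
RHS = 1 ≈ 1.0000
Since 201.7156 ≠ 1.0000, the equation fails at this point, so it cannot hold for every real x for which both sides are defined.
The correct hyperbolic identity is cosh²x - sinh²x = 1 (a difference); the sum sinh²x + cosh²x equals cosh(2x).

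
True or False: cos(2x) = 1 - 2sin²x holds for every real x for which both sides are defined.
Claim: cos(2x) = 1 - 2sin²x.
Reasoning: cos(2x) = cos²x - sin²x. Replace cos²x by 1 - sin²x: (1 - sin²x) - sin²x = 1 - 2sin²x.
So the two sides agree for every real x for which both sides are defined.

Conclusion: True.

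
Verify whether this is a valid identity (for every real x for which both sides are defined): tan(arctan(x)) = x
Yes, this is an identity.

Claim: tan(arctan(x)) = x.
Reasoning: For every real x, arctan(x) is by definition the angle in (-π/2, π/2) whose tangent equals x. Taking the tangent of that angle returns x.
So the two sides agree for every real x for which both sides are defined.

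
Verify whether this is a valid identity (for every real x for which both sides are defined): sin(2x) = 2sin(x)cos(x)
Yes, this is an identity.

Claim: sin(2x) = 2sin(x)cos(x).
Reasoning: Put y = x in the addition formula sin(x+y) = sin(x)cos(y) + cos(x)sin(y): sin(2x) = sin(x)cos(x) + cos(x)sin(x) = 2sin(x)cos(x).
So the two sides agree for every real x for which both sides are defined.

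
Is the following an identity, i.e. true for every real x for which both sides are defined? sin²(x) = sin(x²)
No, this is NOT an identity.

Claim: sin²(x) = sin(x²).
Test a specific point where both sides are defined: x = π/2.
LHS = sin²(x) ≈ 1.0000
RHS = sin(x²) ≈ 0.6243
Since 1.0000 ≠ 0.6243, the equation fails at this point, so it cannot hold for every real x for which both sides are defined.
sin²(x) means (sin x)², squaring the output; sin(x²) squares the input. These are different functions.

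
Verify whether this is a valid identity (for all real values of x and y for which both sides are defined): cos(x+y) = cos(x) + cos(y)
Claim: cos(x+y) = cos(x) + cos(y).
Test a specific point where both sides are defined: x = -π/3, y = 2π/3.
LHS = cos(x+y) ≈ 0.5000
RHS = cos(x) + cos(y) ≈ 0.0000
Since 0.5000 ≠ 0.0000, the equation fails at this point, so it cannot hold for all real values of x and y for which both sides are defined.
The correct expansion is cos(x+y) = cos(x)cos(y) - sin(x)sin(y); cosine is not additive.

Conclusion: No, this is NOT an identity.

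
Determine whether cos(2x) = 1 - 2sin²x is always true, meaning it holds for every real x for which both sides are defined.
Yes, this is an identity.

Claim: cos(2x) = 1 - 2sin²x.
Reasoning: cos(2x) = cos²x - sin²x. Replace cos²x by 1 - sin²x: (1 - sin²x) - sin²x = 1 - 2sin²x.
So the two sides agree for every real x for which both sides are defined.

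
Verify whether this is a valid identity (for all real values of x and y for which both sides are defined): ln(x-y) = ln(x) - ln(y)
Claim: ln(x-y) = ln(x) - ln(y).
Test a specific point where both sides are defined: x = 3, y = 2.
LHS = ln(x-y) ≈ 0.0000
RHS = ln(x) - ln(y) ≈ 0.4055
Since 0.0000 ≠ 0.4055, the equation fails at this point, so it cannot hold for all real values of x and y for which both sides are defined.
ln(x) - ln(y) = ln(x/y), not ln(x-y).

Conclusion: No, this is NOT an identity.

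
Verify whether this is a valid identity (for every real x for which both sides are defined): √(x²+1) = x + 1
Claim: √(x²+1) = x + 1.
Test a specific point where both sides are defined: x = 3/2.
LHS = √(x²+1) ≈ 1.8028
RHS = x + 1 ≈ 2.5000
Since 1.8028 ≠ 2.5000, the equation fails at this point, so it cannot hold for every real x for which both sides are defined.
(x+1)² = x² + 2x + 1 ≠ x² + 1 unless x = 0.

Conclusion: No, this is NOT an identity.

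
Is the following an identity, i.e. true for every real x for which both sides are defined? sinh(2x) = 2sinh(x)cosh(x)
Yes, this is an identity.

Claim: sinh(2x) = 2sinh(x)cosh(x).
Reasoning: 2sinh(x)cosh(x) = 2 · (e^x - e^-x)/2 · (e^x + e^-x)/2 = (e^(2x) - e^(-2x))/2 = sinh(2x).
So the two sides agree for every real x for which both sides are defined.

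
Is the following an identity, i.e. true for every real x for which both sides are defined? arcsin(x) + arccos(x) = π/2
Yes, this is an identity.

Claim: arcsin(x) + arccos(x) = π/2.
Reasoning: Both sides are defined for -1 ≤ x ≤ 1. Let θ = arcsin(x), so sin θ = x and θ ∈ [-π/2, π/2]. Then cos(π/2 - θ) = sin θ = x and π/2 - θ ∈ [0, π], which is exactly the range of arccos, so arccos(x) = π/2 - θ. Adding: arcsin(x) + arccos(x) = θ + (π/2 - θ) = π/2.
So the two sides agree for every real x for which both sides are defined.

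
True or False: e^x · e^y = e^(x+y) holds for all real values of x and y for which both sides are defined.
True.

Claim: e^x · e^y = e^(x+y).
Reasoning: This is the law of exponents for a common base: multiplying powers adds exponents. E.g. from the series, (Σ x^j/j!)(Σ y^k/k!) = Σ_m (Σ_{j+k=m} x^j y^k/(j!k!)) = Σ_m (x+y)^m/m! by the binomial theorem.
So the two sides agree for all real values of x and y for which both sides are defined.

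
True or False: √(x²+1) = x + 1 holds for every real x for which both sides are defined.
Claim: √(x²+1) = x + 1.
Test a specific point where both sides are defined: x = -1.
LHS = √(x²+1) ≈ 1.4142
RHS = x + 1 ≈ 0.0000
Since 1.4142 ≠ 0.0000, the equation fails at this point, so it cannot hold for every real x for which both sides are defined.
(x+1)² = x² + 2x + 1 ≠ x² + 1 unless x = 0.

Conclusion: False.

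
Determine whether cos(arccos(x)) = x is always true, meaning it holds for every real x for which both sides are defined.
Claim: cos(arccos(x)) = x.
Reasoning: For -1 ≤ x ≤ 1 (where arccos is defined), arccos(x) is by definition an angle whose cosine equals x. Taking the cosine of that angle returns x. (Note the other order, arccos(cos x) = x, is NOT an identity.)
So the two sides agree for every real x for which both sides are defined.

Conclusion: Yes, this is an identity.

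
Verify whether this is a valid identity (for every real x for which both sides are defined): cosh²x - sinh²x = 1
Yes, this is an identity.

Claim: cosh²x - sinh²x = 1.
Reasoning: With cosh(x) = (e^x + e^-x)/2 and sinh(x) = (e^x - e^-x)/2: cosh²x = (e^(2x) + 2 + e^(-2x))/4 and sinh²x = (e^(2x) - 2 + e^(-2x))/4. Subtracting leaves 4/4 = 1.
So the two sides agree for every real x for which both sides are defined.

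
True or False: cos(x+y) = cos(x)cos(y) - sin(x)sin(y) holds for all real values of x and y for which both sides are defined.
True.

Claim: cos(x+y) = cos(x)cos(y) - sin(x)sin(y).
Reasoning: By Euler's formula e^(i(x+y)) = e^(ix)·e^(iy) = (cos x + i·sin x)(cos y + i·sin y). The real part of the left side is cos(x+y); the real part of the product is cos(x)cos(y) - sin(x)sin(y) (since i·i = -1).
So the two sides agree for all real values of x and y for which both sides are defined.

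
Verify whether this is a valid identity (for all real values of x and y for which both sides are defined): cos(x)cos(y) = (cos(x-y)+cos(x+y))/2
Yes, this is an identity.

Claim: cos(x)cos(y) = (cos(x-y)+cos(x+y))/2.
Reasoning: cos(x-y) = cos(x)cos(y) + sin(x)sin(y) and cos(x+y) = cos(x)cos(y) - sin(x)sin(y). Adding, cos(x-y) + cos(x+y) = 2cos(x)cos(y); divide by 2.
So the two sides agree for all real values of x and y for which both sides are defined.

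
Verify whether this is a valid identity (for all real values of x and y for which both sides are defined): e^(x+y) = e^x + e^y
Claim: e^(x+y) = e^x + e^y.
Test a specific point where both sides are defined: x = 2, y = -1.
LHS = e^(x+y) ≈ 2.7183
RHS = e^x + e^y ≈ 7.7569
Since 2.7183 ≠ 7.7569, the equation fails at this point, so it cannot hold for all real values of x and y for which both sides are defined.
The correct rule is e^(x+y) = e^x · e^y (a product, not a sum).

Conclusion: No, this is NOT an identity.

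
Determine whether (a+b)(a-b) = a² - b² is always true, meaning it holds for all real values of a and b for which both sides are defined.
Yes, this is an identity.

Claim: (a+b)(a-b) = a² - b².
Reasoning: Expand: (a+b)(a-b) = a² - ab + ba - b² = a² - b² (the cross terms cancel).
So the two sides agree for all real values of a and b for which both sides are defined.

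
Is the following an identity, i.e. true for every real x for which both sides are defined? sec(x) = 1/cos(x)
Claim: sec(x) = 1/cos(x).
Reasoning: sec(x) is by definition the reciprocal of cos(x), wherever cos(x) ≠ 0.
So the two sides agree for every real x for which both sides are defined.

Conclusion: Yes, this is an identity.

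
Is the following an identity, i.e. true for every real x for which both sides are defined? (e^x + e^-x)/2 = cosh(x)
Claim: (e^x + e^-x)/2 = cosh(x).
Reasoning: This is exactly the definition of the hyperbolic cosine: cosh(x) := (e^x + e^-x)/2.
So the two sides agree for every real x for which both sides are defined.

Conclusion: Yes, this is an identity.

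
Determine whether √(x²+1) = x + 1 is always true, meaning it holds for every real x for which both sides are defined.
Claim: √(x²+1) = x + 1.
Test a specific point where both sides are defined: x = 5.
LHS = √(x²+1) ≈ 5.0990
RHS = x + 1 ≈ 6.0000
Since 5.0990 ≠ 6.0000, the equation fails at this point, so it cannot hold for every real x for which both sides are defined.
(x+1)² = x² + 2x + 1 ≠ x² + 1 unless x = 0.

Conclusion: No, this is NOT an identity.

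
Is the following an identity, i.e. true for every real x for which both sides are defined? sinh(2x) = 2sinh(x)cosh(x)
Claim: sinh(2x) = 2sinh(x)cosh(x).
Reasoning: 2sinh(x)cosh(x) = 2 · (e^x - e^-x)/2 · (e^x + e^-x)/2 = (e^(2x) - e^(-2x))/2 = sinh(2x).
So the two sides agree for every real x for which both sides are defined.

Conclusion: Yes, this is an identity.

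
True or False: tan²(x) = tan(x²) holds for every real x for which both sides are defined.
False.

Claim: tan²(x) = tan(x²).
Test a specific point where both sides are defined: x = π/6.
LHS = tan²(x) ≈ 0.3333
RHS = tan(x²) ≈ 0.2812
Since 0.3333 ≠ 0.2812, the equation fails at this point, so it cannot hold for every real x for which both sides are defined.
tan²(x) means (tan x)², squaring the output; tan(x²) squares the input. These are different functions.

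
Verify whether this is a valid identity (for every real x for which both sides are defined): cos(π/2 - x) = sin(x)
Yes, this is an identity.

Claim: cos(π/2 - x) = sin(x).
Reasoning: Use cos(u - v) = cos(u)cos(v) + sin(u)sin(v) with u = π/2, v = x: cos(π/2)cos(x) + sin(π/2)sin(x) = 0·cos(x) + 1·sin(x) = sin(x).
So the two sides agree for every real x for which both sides are defined.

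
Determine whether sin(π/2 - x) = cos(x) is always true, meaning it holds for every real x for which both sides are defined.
Claim: sin(π/2 - x) = cos(x).
Reasoning: Use sin(u - v) = sin(u)cos(v) - cos(u)sin(v) with u = π/2, v = x: sin(π/2)cos(x) - cos(π/2)sin(x) = 1·cos(x) - 0·sin(x) = cos(x).
So the two sides agree for every real x for which both sides are defined.

Conclusion: Yes, this is an identity.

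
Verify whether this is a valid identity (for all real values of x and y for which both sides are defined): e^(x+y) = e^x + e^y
No, this is NOT an identity.

Claim: e^(x+y) = e^x + e^y.
Test a specific point where both sides are defined: x = 3, y = -3.
LHS = e^(x+y) ≈ 1.0000
RHS = e^x + e^y ≈ 20.1353
Since 1.0000 ≠ 20.1353, the equation fails at this point, so it cannot hold for all real values of x and y for which both sides are defined.
The correct rule is e^(x+y) = e^x · e^y (a product, not a sum).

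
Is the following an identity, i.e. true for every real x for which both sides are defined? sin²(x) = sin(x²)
No, this is NOT an identity.

Claim: sin²(x) = sin(x²).
Test a specific point where both sides are defined: x = π/6.
LHS = sin²(x) ≈ 0.2500
RHS = sin(x²) ≈ 0.2707
Since 0.2500 ≠ 0.2707, the equation fails at this point, so it cannot hold for every real x for which both sides are defined.
sin²(x) means (sin x)², squaring the output; sin(x²) squares the input. These are different functions.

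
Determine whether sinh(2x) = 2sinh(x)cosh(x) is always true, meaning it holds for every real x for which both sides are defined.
Yes, this is an identity.

Claim: sinh(2x) = 2sinh(x)cosh(x).
Reasoning: 2sinh(x)cosh(x) = 2 · (e^x - e^-x)/2 · (e^x + e^-x)/2 = (e^(2x) - e^(-2x))/2 = sinh(2x).
So the two sides agree for every real x for which both sides are defined.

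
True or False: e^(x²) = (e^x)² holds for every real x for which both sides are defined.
Claim: e^(x²) = (e^x)².
Test a specific point where both sides are defined: x = -1.
LHS = e^(x²) ≈ 2.7183
RHS = (e^x)² ≈ 0.1353
Since 2.7183 ≠ 0.1353, the equation fails at this point, so it cannot hold for every real x for which both sides are defined.
(e^x)² = e^(2x), and 2x ≠ x² in general.

Conclusion: False.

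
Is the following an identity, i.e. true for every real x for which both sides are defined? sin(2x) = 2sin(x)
Claim: sin(2x) = 2sin(x).
Test a specific point where both sides are defined: x = -π/3.
LHS = sin(2x) ≈ -0.8660
RHS = 2sin(x) ≈ -1.7321
Since -0.8660 ≠ -1.7321, the equation fails at this point, so it cannot hold for every real x for which both sides are defined.
The correct double-angle formula is sin(2x) = 2sin(x)cos(x).

Conclusion: No, this is NOT an identity.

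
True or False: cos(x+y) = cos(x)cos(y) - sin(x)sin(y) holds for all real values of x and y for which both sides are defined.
Claim: cos(x+y) = cos(x)cos(y) - sin(x)sin(y).
Reasoning: By Euler's formula e^(i(x+y)) = e^(ix)·e^(iy) = (cos x + i·sin x)(cos y + i·sin y). The real part of the left side is cos(x+y); the real part of the product is cos(x)cos(y) - sin(x)sin(y) (since i·i = -1).
So the two sides agree for all real values of x and y for which both sides are defined.

Conclusion: True.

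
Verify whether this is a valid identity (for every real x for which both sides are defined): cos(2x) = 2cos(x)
No, this is NOT an identity.

Claim: cos(2x) = 2cos(x).
Test a specific point where both sides are defined: x = π/4.
LHS = cos(2x) ≈ 0.0000
RHS = 2cos(x) ≈ 1.4142
Since 0.0000 ≠ 1.4142, the equation fails at this point, so it cannot hold for every real x for which both sides are defined.
The correct double-angle formula is cos(2x) = cos²x - sin²x.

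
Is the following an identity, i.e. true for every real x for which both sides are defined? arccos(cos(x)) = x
Claim: arccos(cos(x)) = x.
Test a specific point where both sides are defined: x = -π/3.
LHS = arccos(cos(x)) ≈ 1.0472
RHS = x ≈ -1.0472
Since 1.0472 ≠ -1.0472, the equation fails at this point, so it cannot hold for every real x for which both sides are defined.
arccos only returns values in [0, π], so arccos(cos(x)) = x holds only for x in that interval, not for all real x.

Conclusion: No, this is NOT an identity.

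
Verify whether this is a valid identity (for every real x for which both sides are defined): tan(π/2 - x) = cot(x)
Claim: tan(π/2 - x) = cot(x).
Reasoning: tan(π/2 - x) = sin(π/2 - x)/cos(π/2 - x) = cos(x)/sin(x) = cot(x), using the cofunction identities sin(π/2 - x) = cos(x) and cos(π/2 - x) = sin(x).
So the two sides agree for every real x for which both sides are defined.

Conclusion: Yes, this is an identity.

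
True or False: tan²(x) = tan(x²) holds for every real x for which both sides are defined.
Claim: tan²(x) = tan(x²).
Test a specific point where both sides are defined: x = -π/4.
LHS = tan²(x) ≈ 1.0000
RHS = tan(x²) ≈ 0.7092
Since 1.0000 ≠ 0.7092, the equation fails at this point, so it cannot hold for every real x for which both sides are defined.
tan²(x) means (tan x)², squaring the output; tan(x²) squares the input. These are different functions.

Conclusion: False.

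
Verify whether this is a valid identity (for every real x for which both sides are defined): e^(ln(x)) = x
Yes, this is an identity.

Claim: e^(ln(x)) = x.
Reasoning: For x > 0, ln(x) is by definition the exponent p such that e^p = x. Raising e to that exponent therefore returns x: e^(ln x) = x.
So the two sides agree for every real x for which both sides are defined.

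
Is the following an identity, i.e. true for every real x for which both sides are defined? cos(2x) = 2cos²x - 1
Yes, this is an identity.

Claim: cos(2x) = 2cos²x - 1.
Reasoning: cos(2x) = cos²x - sin²x. Replace sin²x by 1 - cos²x: cos²x - (1 - cos²x) = 2cos²x - 1.
So the two sides agree for every real x for which both sides are defined.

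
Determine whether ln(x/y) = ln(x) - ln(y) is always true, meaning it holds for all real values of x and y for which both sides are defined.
Yes, this is an identity.

Claim: ln(x/y) = ln(x) - ln(y).
Reasoning: Both sides are simultaneously defined only when x, y > 0. Write x = e^p, y = e^q. Then x/y = e^(p-q), so ln(x/y) = p - q = ln(x) - ln(y).
So the two sides agree for all real values of x and y for which both sides are defined.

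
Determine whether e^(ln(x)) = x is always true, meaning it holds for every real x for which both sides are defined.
Yes, this is an identity.

Claim: e^(ln(x)) = x.
Reasoning: For x > 0, ln(x) is by definition the exponent p such that e^p = x. Raising e to that exponent therefore returns x: e^(ln x) = x.
So the two sides agree for every real x for which both sides are defined.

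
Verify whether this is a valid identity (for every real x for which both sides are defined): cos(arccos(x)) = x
Yes, this is an identity.

Claim: cos(arccos(x)) = x.
Reasoning: For -1 ≤ x ≤ 1 (where arccos is defined), arccos(x) is by definition an angle whose cosine equals x. Taking the cosine of that angle returns x. (Note the other order, arccos(cos x) = x, is NOT an identity.)
So the two sides agree for every real x for which both sides are defined.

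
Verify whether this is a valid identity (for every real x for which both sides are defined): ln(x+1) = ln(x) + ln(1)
Claim: ln(x+1) = ln(x) + ln(1).
Test a specific point where both sides are defined: x = 5.
LHS = ln(x+1) ≈ 1.7918
RHS = ln(x) + ln(1) ≈ 1.6094
Since 1.7918 ≠ 1.6094, the equation fails at this point, so it cannot hold for every real x for which both sides are defined.
ln(1) = 0, so the right side is just ln(x), which differs from ln(x+1).

Conclusion: No, this is NOT an identity.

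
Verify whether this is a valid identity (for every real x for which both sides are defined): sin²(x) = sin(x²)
No, this is NOT an identity.

Claim: sin²(x) = sin(x²).
Test a specific point where both sides are defined: x = π/4.
LHS = sin²(x) ≈ 0.5000
RHS = sin(x²) ≈ 0.5785
Since 0.5000 ≠ 0.5785, the equation fails at this point, so it cannot hold for every real x for which both sides are defined.
sin²(x) means (sin x)², squaring the output; sin(x²) squares the input. These are different functions.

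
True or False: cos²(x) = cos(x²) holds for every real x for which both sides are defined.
False.

Claim: cos²(x) = cos(x²).
Test a specific point where both sides are defined: x = π/2.
LHS = cos²(x) ≈ 0.0000
RHS = cos(x²) ≈ -0.7812
Since 0.0000 ≠ -0.7812, the equation fails at this point, so it cannot hold for every real x for which both sides are defined.
cos²(x) means (cos x)², squaring the output; cos(x²) squares the input. These are different functions.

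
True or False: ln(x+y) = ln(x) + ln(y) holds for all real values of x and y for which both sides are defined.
False.

Claim: ln(x+y) = ln(x) + ln(y).
Test a specific point where both sides are defined: x = 3, y = 4.
LHS = ln(x+y) ≈ 1.9459
RHS = ln(x) + ln(y) ≈ 2.4849
Since 1.9459 ≠ 2.4849, the equation fails at this point, so it cannot hold for all real values of x and y for which both sides are defined.
ln(x) + ln(y) = ln(xy), not ln(x+y).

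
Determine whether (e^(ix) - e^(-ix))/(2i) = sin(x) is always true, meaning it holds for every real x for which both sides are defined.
Claim: (e^(ix) - e^(-ix))/(2i) = sin(x).
Reasoning: By Euler's formula e^(ix) = cos(x) + i·sin(x) and e^(-ix) = cos(x) - i·sin(x). Subtracting cancels the cosine terms: e^(ix) - e^(-ix) = 2i·sin(x); divide by 2i.
So the two sides agree for every real x for which both sides are defined.

Conclusion: Yes, this is an identity.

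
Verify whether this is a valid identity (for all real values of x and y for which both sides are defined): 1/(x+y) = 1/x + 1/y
No, this is NOT an identity.

Claim: 1/(x+y) = 1/x + 1/y.
Test a specific point where both sides are defined: x = -1, y = 2.
LHS = 1/(x+y) ≈ 1.0000
RHS = 1/x + 1/y ≈ -0.5000
Since 1.0000 ≠ -0.5000, the equation fails at this point, so it cannot hold for all real values of x and y for which both sides are defined.
1/x + 1/y = (x+y)/(xy), which is not 1/(x+y).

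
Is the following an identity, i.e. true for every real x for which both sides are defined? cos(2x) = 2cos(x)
No, this is NOT an identity.

Claim: cos(2x) = 2cos(x).
Test a specific point where both sides are defined: x = -π/6.
LHS = cos(2x) ≈ 0.5000
RHS = 2cos(x) ≈ 1.7321
Since 0.5000 ≠ 1.7321, the equation fails at this point, so it cannot hold for every real x for which both sides are defined.
The correct double-angle formula is cos(2x) = cos²x - sin²x.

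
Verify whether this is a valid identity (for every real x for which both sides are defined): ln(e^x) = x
Claim: ln(e^x) = x.
Reasoning: ln is the inverse of the exponential: ln(e^x) asks for the exponent p with e^p = e^x, and since e^p is one-to-one that exponent is p = x.
So the two sides agree for every real x for which both sides are defined.

Conclusion: Yes, this is an identity.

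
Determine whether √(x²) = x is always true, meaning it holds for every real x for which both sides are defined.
Claim: √(x²) = x.
Test a specific point where both sides are defined: x = -1.
LHS = √(x²) ≈ 1.0000
RHS = x ≈ -1.0000
Since 1.0000 ≠ -1.0000, the equation fails at this point, so it cannot hold for every real x for which both sides are defined.
√(x²) = |x|, which differs from x whenever x < 0 (both sides are defined for every real x).

Conclusion: No, this is NOT an identity.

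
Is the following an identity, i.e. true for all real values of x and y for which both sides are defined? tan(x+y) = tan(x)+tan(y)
Claim: tan(x+y) = tan(x)+tan(y).
Test a specific point where both sides are defined: x = π/6, y = 3π/4.
LHS = tan(x+y) ≈ -0.2679
RHS = tan(x)+tan(y) ≈ -0.4226
Since -0.2679 ≠ -0.4226, the equation fails at this point, so it cannot hold for all real values of x and y for which both sides are defined.
The correct formula is tan(x+y) = (tan(x) + tan(y))/(1 - tan(x)tan(y)).

Conclusion: No, this is NOT an identity.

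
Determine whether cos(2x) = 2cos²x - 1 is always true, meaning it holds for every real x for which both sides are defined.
Yes, this is an identity.

Claim: cos(2x) = 2cos²x - 1.
Reasoning: cos(2x) = cos²x - sin²x. Replace sin²x by 1 - cos²x: cos²x - (1 - cos²x) = 2cos²x - 1.
So the two sides agree for every real x for which both sides are defined.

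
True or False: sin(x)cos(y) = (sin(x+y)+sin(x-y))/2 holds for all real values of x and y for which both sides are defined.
Claim: sin(x)cos(y) = (sin(x+y)+sin(x-y))/2.
Reasoning: sin(x+y) = sin(x)cos(y) + cos(x)sin(y) and sin(x-y) = sin(x)cos(y) - cos(x)sin(y). Adding, sin(x+y) + sin(x-y) = 2sin(x)cos(y); divide by 2.
So the two sides agree for all real values of x and y for which both sides are defined.

Conclusion: True.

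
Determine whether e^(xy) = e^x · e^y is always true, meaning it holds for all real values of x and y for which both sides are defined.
No, this is NOT an identity.

Claim: e^(xy) = e^x · e^y.
Test a specific point where both sides are defined: x = -2, y = 1/2.
LHS = e^(xy) ≈ 0.3679
RHS = e^x · e^y ≈ 0.2231
Since 0.3679 ≠ 0.2231, the equation fails at this point, so it cannot hold for all real values of x and y for which both sides are defined.
e^x · e^y = e^(x+y), not e^(xy).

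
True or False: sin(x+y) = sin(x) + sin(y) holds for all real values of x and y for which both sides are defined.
Claim: sin(x+y) = sin(x) + sin(y).
Test a specific point where both sides are defined: x = 3π/4, y = -π/3.
LHS = sin(x+y) ≈ 0.9659
RHS = sin(x) + sin(y) ≈ -0.1589
Since 0.9659 ≠ -0.1589, the equation fails at this point, so it cannot hold for all real values of x and y for which both sides are defined.
The correct expansion is sin(x+y) = sin(x)cos(y) + cos(x)sin(y); sine is not additive.

Conclusion: False.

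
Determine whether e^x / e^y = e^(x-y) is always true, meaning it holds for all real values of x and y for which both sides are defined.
Claim: e^x / e^y = e^(x-y).
Reasoning: 1/e^y = e^(-y), so e^x / e^y = e^x · e^(-y) = e^(x + (-y)) = e^(x-y) by the product rule for exponents.
So the two sides agree for all real values of x and y for which both sides are defined.

Conclusion: Yes, this is an identity.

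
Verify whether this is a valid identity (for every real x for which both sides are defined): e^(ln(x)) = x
Yes, this is an identity.

Claim: e^(ln(x)) = x.
Reasoning: For x > 0, ln(x) is by definition the exponent p such that e^p = x. Raising e to that exponent therefore returns x: e^(ln x) = x.
So the two sides agree for every real x for which both sides are defined.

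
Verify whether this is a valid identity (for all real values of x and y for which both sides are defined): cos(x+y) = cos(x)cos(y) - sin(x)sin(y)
Claim: cos(x+y) = cos(x)cos(y) - sin(x)sin(y).
Reasoning: By Euler's formula e^(i(x+y)) = e^(ix)·e^(iy) = (cos x + i·sin x)(cos y + i·sin y). The real part of the left side is cos(x+y); the real part of the product is cos(x)cos(y) - sin(x)sin(y) (since i·i = -1).
So the two sides agree for all real values of x and y for which both sides are defined.

Conclusion: Yes, this is an identity.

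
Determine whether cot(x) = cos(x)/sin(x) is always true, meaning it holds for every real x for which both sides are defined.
Claim: cot(x) = cos(x)/sin(x).
Reasoning: cot(x) is defined as 1/tan(x) = 1/(sin(x)/cos(x)) = cos(x)/sin(x), wherever sin(x) ≠ 0.
So the two sides agree for every real x for which both sides are defined.

Conclusion: Yes, this is an identity.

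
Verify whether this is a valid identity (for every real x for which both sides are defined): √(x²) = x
Claim: √(x²) = x.
Test a specific point where both sides are defined: x = -2.
LHS = √(x²) ≈ 2.0000
RHS = x ≈ -2.0000
Since 2.0000 ≠ -2.0000, the equation fails at this point, so it cannot hold for every real x for which both sides are defined.
√(x²) = |x|, which differs from x whenever x < 0 (both sides are defined for every real x).

Conclusion: No, this is NOT an identity.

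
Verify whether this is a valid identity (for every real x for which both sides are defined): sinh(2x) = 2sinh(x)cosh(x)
Claim: sinh(2x) = 2sinh(x)cosh(x).
Reasoning: 2sinh(x)cosh(x) = 2 · (e^x - e^-x)/2 · (e^x + e^-x)/2 = (e^(2x) - e^(-2x))/2 = sinh(2x).
So the two sides agree for every real x for which both sides are defined.

Conclusion: Yes, this is an identity.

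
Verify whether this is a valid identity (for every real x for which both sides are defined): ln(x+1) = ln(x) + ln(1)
Claim: ln(x+1) = ln(x) + ln(1).
Test a specific point where both sides are defined: x = 1/2.
LHS = ln(x+1) ≈ 0.4055
RHS = ln(x) + ln(1) ≈ -0.6931
Since 0.4055 ≠ -0.6931, the equation fails at this point, so it cannot hold for every real x for which both sides are defined.
ln(1) = 0, so the right side is just ln(x), which differs from ln(x+1).

Conclusion: No, this is NOT an identity.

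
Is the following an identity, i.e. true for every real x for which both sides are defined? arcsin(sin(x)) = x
No, this is NOT an identity.

Claim: arcsin(sin(x)) = x.
Test a specific point where both sides are defined: x = 2π/3.
LHS = arcsin(sin(x)) ≈ 1.0472
RHS = x ≈ 2.0944
Since 1.0472 ≠ 2.0944, the equation fails at this point, so it cannot hold for every real x for which both sides are defined.
arcsin only returns values in [-π/2, π/2], so arcsin(sin(x)) = x holds only for x in that interval, not for all real x.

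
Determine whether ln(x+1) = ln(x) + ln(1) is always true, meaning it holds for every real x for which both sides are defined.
Claim: ln(x+1) = ln(x) + ln(1).
Test a specific point where both sides are defined: x = 1/2.
LHS = ln(x+1) ≈ 0.4055
RHS = ln(x) + ln(1) ≈ -0.6931
Since 0.4055 ≠ -0.6931, the equation fails at this point, so it cannot hold for every real x for which both sides are defined.
ln(1) = 0, so the right side is just ln(x), which differs from ln(x+1).

Conclusion: No, this is NOT an identity.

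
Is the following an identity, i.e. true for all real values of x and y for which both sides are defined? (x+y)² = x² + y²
Claim: (x+y)² = x² + y².
Test a specific point where both sides are defined: x = -2, y = -3.
LHS = (x+y)² ≈ 25.0000
RHS = x² + y² ≈ 13.0000
Since 25.0000 ≠ 13.0000, the equation fails at this point, so it cannot hold for all real values of x and y for which both sides are defined.
The correct expansion is (x+y)² = x² + 2xy + y²; the cross term 2xy is missing.

Conclusion: No, this is NOT an identity.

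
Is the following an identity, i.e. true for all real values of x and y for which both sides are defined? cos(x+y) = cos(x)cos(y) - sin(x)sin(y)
Claim: cos(x+y) = cos(x)cos(y) - sin(x)sin(y).
Reasoning: By Euler's formula e^(i(x+y)) = e^(ix)·e^(iy) = (cos x + i·sin x)(cos y + i·sin y). The real part of the left side is cos(x+y); the real part of the product is cos(x)cos(y) - sin(x)sin(y) (since i·i = -1).
So the two sides agree for all real values of x and y for which both sides are defined.

Conclusion: Yes, this is an identity.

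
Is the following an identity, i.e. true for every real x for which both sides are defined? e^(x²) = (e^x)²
No, this is NOT an identity.

Claim: e^(x²) = (e^x)².
Test a specific point where both sides are defined: x = 1.
LHS = e^(x²) ≈ 2.7183
RHS = (e^x)² ≈ 7.3891
Since 2.7183 ≠ 7.3891, the equation fails at this point, so it cannot hold for every real x for which both sides are defined.
(e^x)² = e^(2x), and 2x ≠ x² in general.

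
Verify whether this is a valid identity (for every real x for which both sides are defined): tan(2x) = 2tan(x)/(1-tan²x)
Claim: tan(2x) = 2tan(x)/(1-tan²x).
Reasoning: tan(2x) = sin(2x)/cos(2x) = 2sin(x)cos(x) / (cos²x - sin²x). Divide numerator and denominator by cos²x: 2tan(x) / (1 - tan²x).
So the two sides agree for every real x for which both sides are defined.

Conclusion: Yes, this is an identity.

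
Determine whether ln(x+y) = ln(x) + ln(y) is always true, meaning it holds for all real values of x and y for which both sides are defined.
No, this is NOT an identity.

Claim: ln(x+y) = ln(x) + ln(y).
Test a specific point where both sides are defined: x = 4, y = 3/2.
LHS = ln(x+y) ≈ 1.7047
RHS = ln(x) + ln(y) ≈ 1.7918
Since 1.7047 ≠ 1.7918, the equation fails at this point, so it cannot hold for all real values of x and y for which both sides are defined.
ln(x) + ln(y) = ln(xy), not ln(x+y).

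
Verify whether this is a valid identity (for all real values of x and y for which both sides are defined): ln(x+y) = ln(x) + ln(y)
No, this is NOT an identity.

Claim: ln(x+y) = ln(x) + ln(y).
Test a specific point where both sides are defined: x = 5, y = 3/2.
LHS = ln(x+y) ≈ 1.8718
RHS = ln(x) + ln(y) ≈ 2.0149
Since 1.8718 ≠ 2.0149, the equation fails at this point, so it cannot hold for all real values of x and y for which both sides are defined.
ln(x) + ln(y) = ln(xy), not ln(x+y).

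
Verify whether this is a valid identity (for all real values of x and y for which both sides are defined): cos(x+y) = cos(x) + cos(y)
No, this is NOT an identity.

Claim: cos(x+y) = cos(x) + cos(y).
Test a specific point where both sides are defined: x = -π/2, y = π/3.
LHS = cos(x+y) ≈ 0.8660
RHS = cos(x) + cos(y) ≈ 0.5000
Since 0.8660 ≠ 0.5000, the equation fails at this point, so it cannot hold for all real values of x and y for which both sides are defined.
The correct expansion is cos(x+y) = cos(x)cos(y) - sin(x)sin(y); cosine is not additive.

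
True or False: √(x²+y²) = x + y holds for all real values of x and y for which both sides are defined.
False.

Claim: √(x²+y²) = x + y.
Test a specific point where both sides are defined: x = 1/2, y = 3/2.
LHS = √(x²+y²) ≈ 1.5811
RHS = x + y ≈ 2.0000
Since 1.5811 ≠ 2.0000, the equation fails at this point, so it cannot hold for all real values of x and y for which both sides are defined.
(x+y)² = x² + 2xy + y², not x² + y², so the square root does not split this way.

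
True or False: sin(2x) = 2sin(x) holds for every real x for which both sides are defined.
False.

Claim: sin(2x) = 2sin(x).
Test a specific point where both sides are defined: x = -π/2.
LHS = sin(2x) ≈ 0.0000
RHS = 2sin(x) ≈ -2.0000
Since 0.0000 ≠ -2.0000, the equation fails at this point, so it cannot hold for every real x for which both sides are defined.
The correct double-angle formula is sin(2x) = 2sin(x)cos(x).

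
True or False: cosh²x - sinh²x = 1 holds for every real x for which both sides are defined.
Claim: cosh²x - sinh²x = 1.
Reasoning: With cosh(x) = (e^x + e^-x)/2 and sinh(x) = (e^x - e^-x)/2: cosh²x = (e^(2x) + 2 + e^(-2x))/4 and sinh²x = (e^(2x) - 2 + e^(-2x))/4. Subtracting leaves 4/4 = 1.
So the two sides agree for every real x for which both sides are defined.

Conclusion: True.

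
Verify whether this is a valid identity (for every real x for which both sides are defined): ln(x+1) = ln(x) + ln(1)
No, this is NOT an identity.

Claim: ln(x+1) = ln(x) + ln(1).
Test a specific point where both sides are defined: x = 1/2.
LHS = ln(x+1) ≈ 0.4055
RHS = ln(x) + ln(1) ≈ -0.6931
Since 0.4055 ≠ -0.6931, the equation fails at this point, so it cannot hold for every real x for which both sides are defined.
ln(1) = 0, so the right side is just ln(x), which differs from ln(x+1).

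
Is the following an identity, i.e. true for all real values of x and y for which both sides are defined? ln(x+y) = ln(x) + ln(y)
Claim: ln(x+y) = ln(x) + ln(y).
Test a specific point where both sides are defined: x = 3/2, y = 1.
LHS = ln(x+y) ≈ 0.9163
RHS = ln(x) + ln(y) ≈ 0.4055
Since 0.9163 ≠ 0.4055, the equation fails at this point, so it cannot hold for all real values of x and y for which both sides are defined.
ln(x) + ln(y) = ln(xy), not ln(x+y).

Conclusion: No, this is NOT an identity.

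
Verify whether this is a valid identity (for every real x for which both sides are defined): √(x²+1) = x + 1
No, this is NOT an identity.

Claim: √(x²+1) = x + 1.
Test a specific point where both sides are defined: x = 5.
LHS = √(x²+1) ≈ 5.0990
RHS = x + 1 ≈ 6.0000
Since 5.0990 ≠ 6.0000, the equation fails at this point, so it cannot hold for every real x for which both sides are defined.
(x+1)² = x² + 2x + 1 ≠ x² + 1 unless x = 0.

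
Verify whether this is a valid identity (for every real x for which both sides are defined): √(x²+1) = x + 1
No, this is NOT an identity.

Claim: √(x²+1) = x + 1.
Test a specific point where both sides are defined: x = -2.
LHS = √(x²+1) ≈ 2.2361
RHS = x + 1 ≈ -1.0000
Since 2.2361 ≠ -1.0000, the equation fails at this point, so it cannot hold for every real x for which both sides are defined.
(x+1)² = x² + 2x + 1 ≠ x² + 1 unless x = 0.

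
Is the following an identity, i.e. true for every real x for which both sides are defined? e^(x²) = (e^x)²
Claim: e^(x²) = (e^x)².
Test a specific point where both sides are defined: x = -1.
LHS = e^(x²) ≈ 2.7183
RHS = (e^x)² ≈ 0.1353
Since 2.7183 ≠ 0.1353, the equation fails at this point, so it cannot hold for every real x for which both sides are defined.
(e^x)² = e^(2x), and 2x ≠ x² in general.

Conclusion: No, this is NOT an identity.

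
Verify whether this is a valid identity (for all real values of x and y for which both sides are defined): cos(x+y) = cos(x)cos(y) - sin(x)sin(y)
Yes, this is an identity.

Claim: cos(x+y) = cos(x)cos(y) - sin(x)sin(y).
Reasoning: By Euler's formula e^(i(x+y)) = e^(ix)·e^(iy) = (cos x + i·sin x)(cos y + i·sin y). The real part of the left side is cos(x+y); the real part of the product is cos(x)cos(y) - sin(x)sin(y) (since i·i = -1).
So the two sides agree for all real values of x and y for which both sides are defined.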